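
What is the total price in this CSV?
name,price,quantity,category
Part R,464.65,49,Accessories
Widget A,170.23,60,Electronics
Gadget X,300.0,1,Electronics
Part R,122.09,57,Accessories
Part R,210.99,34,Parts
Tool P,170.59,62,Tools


Computing total price:
Values: [464.65, 170.23, 300.0, 122.09, 210.99, 170.59]
Sum = 1438.55

1438.55


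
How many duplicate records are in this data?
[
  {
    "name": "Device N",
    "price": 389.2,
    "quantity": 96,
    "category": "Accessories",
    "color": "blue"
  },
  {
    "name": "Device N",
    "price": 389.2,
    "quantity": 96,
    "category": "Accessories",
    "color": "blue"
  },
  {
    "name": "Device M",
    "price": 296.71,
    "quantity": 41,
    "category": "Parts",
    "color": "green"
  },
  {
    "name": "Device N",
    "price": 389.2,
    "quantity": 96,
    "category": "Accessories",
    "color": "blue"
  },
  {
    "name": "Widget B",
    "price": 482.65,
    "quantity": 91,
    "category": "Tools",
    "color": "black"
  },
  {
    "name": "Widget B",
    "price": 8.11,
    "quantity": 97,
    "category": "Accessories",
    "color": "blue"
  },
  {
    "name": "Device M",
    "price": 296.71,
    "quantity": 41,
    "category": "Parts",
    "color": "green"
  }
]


Checking 7 records for duplicates:

  Row 1: Device N ($389.2, qty 96)
  Row 2: Device N ($389.2, qty 96) <-- DUPLICATE
  Row 3: Device M ($296.71, qty 41)
  Row 4: Device N ($389.2, qty 96) <-- DUPLICATE
  Row 5: Widget B ($482.65, qty 91)
  Row 6: Widget B ($8.11, qty 97)
  Row 7: Device M ($296.71, qty 41) <-- DUPLICATE

Duplicates found: 3
Unique records: 4

3 duplicates, 4 unique


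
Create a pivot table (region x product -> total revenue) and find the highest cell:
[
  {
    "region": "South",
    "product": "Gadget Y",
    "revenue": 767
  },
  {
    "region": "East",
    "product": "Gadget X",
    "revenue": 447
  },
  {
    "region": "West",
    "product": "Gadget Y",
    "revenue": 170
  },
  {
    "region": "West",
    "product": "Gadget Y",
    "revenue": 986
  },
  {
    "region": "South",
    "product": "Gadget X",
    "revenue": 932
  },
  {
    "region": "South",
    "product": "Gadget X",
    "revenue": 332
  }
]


Pivot: region (rows) x product (columns) -> total revenue

     Gadget X      Gadget Y    
East           447             0  
South         1264           767  
West             0          1156  

Highest: South / Gadget X = $1264

South / Gadget X = $1264


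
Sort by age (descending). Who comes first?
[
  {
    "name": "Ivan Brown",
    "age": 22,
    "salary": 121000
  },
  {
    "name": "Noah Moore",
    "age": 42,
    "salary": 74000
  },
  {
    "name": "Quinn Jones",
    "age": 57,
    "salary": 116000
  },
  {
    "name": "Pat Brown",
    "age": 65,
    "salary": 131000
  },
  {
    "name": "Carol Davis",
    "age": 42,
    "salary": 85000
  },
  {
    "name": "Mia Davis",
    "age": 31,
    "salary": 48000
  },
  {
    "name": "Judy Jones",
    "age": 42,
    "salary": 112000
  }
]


Sort by: age (descending)

Sorted order:
  1. Pat Brown (age = 65)
  2. Quinn Jones (age = 57)
  3. Noah Moore (age = 42)
  4. Carol Davis (age = 42)
  5. Judy Jones (age = 42)
  6. Mia Davis (age = 31)
  7. Ivan Brown (age = 22)

First: Pat Brown

Pat Brown


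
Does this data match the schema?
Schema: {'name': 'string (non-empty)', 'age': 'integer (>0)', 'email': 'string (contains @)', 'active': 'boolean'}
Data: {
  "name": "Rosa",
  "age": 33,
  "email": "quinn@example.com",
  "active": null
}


Validating each field against schema:
  name: OK (non-empty string)
  age: OK (positive integer)
  email: OK (string with @)
  active: FAIL (null is not a boolean)

Result: INVALID (1 error: active)

INVALID (1 error: active)


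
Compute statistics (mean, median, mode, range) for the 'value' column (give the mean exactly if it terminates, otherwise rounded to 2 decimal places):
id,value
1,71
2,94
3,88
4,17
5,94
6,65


Data: [71, 94, 88, 17, 94, 65]
Count: 6
Sum: 429
Mean: 429/6 = 71.5
Sorted: [17, 65, 71, 88, 94, 94]
Median: 79.5
Mode: 94 (2 times)
Range: 94 - 17 = 77
Min: 17, Max: 94

mean=71.5, median=79.5, mode=94, range=77


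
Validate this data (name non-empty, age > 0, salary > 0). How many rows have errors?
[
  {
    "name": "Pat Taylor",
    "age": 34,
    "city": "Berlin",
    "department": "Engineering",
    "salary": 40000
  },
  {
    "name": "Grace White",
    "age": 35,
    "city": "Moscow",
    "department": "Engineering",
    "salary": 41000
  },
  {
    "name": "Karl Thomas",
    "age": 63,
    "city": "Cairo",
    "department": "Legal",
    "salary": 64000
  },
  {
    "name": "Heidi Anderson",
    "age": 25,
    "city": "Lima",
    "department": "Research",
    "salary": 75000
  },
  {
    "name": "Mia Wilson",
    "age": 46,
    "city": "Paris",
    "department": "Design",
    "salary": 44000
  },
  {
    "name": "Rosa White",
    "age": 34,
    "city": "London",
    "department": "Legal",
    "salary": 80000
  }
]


Validating 6 records:
Rules: name non-empty, age > 0, salary > 0

  Row 1 (Pat Taylor): OK
  Row 2 (Grace White): OK
  Row 3 (Karl Thomas): OK
  Row 4 (Heidi Anderson): OK
  Row 5 (Mia Wilson): OK
  Row 6 (Rosa White): OK

Total errors: 0

0 errors


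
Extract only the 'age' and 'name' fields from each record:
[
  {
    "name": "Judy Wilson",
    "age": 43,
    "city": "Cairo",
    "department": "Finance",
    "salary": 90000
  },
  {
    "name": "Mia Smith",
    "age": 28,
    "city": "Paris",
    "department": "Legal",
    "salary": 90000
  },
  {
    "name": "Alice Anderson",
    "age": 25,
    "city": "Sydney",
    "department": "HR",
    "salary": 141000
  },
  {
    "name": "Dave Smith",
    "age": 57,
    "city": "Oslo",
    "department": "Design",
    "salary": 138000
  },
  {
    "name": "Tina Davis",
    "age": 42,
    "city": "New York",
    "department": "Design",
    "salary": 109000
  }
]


Original: 5 records with fields: name, age, city, department, salary
Keep: ['age', 'name']
Drop: ['city', 'department', 'salary']
Result: 5 records, 2 fields each

[
  {
    "age": 43,
    "name": "Judy Wilson"
  },
  {
    "age": 28,
    "name": "Mia Smith"
  },
  {
    "age": 25,
    "name": "Alice Anderson"
  },
  {
    "age": 57,
    "name": "Dave Smith"
  },
  {
    "age": 42,
    "name": "Tina Davis"
  }
]


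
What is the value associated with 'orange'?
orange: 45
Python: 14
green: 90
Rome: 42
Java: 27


Looking up key 'orange'
Value: 45

45


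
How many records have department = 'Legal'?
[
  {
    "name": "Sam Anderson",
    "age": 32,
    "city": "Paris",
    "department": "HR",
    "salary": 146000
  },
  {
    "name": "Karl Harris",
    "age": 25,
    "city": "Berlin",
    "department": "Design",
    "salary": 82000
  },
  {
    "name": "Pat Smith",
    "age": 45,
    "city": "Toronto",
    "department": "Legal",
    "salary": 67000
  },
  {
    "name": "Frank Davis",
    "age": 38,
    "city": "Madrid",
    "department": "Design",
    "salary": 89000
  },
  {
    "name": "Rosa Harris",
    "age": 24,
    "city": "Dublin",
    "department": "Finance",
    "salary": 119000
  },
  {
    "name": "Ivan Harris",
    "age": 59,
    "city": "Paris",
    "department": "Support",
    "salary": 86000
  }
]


Data: 6 records
Condition: department = 'Legal'

Checking each record:
  Sam Anderson: HR
  Karl Harris: Design
  Pat Smith: Legal MATCH
  Frank Davis: Design
  Rosa Harris: Finance
  Ivan Harris: Support

Count: 1

1


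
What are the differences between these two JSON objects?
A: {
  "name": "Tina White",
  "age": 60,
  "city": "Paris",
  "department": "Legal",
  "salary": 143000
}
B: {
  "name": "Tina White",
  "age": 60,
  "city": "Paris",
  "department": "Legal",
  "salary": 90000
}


Comparing each field (in key order):
  name: same
  age: same
  city: same
  department: same
  salary: DIFFERENT
Differences:
  salary: 143000 -> 90000

1 field(s) changed

1 change: salary


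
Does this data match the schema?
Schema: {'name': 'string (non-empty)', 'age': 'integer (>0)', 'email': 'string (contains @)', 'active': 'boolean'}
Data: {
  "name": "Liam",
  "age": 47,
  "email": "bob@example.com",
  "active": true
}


Validating each field against schema:
  name: OK (non-empty string)
  age: OK (positive integer)
  email: OK (string with @)
  active: OK (boolean)

Result: VALID

VALID


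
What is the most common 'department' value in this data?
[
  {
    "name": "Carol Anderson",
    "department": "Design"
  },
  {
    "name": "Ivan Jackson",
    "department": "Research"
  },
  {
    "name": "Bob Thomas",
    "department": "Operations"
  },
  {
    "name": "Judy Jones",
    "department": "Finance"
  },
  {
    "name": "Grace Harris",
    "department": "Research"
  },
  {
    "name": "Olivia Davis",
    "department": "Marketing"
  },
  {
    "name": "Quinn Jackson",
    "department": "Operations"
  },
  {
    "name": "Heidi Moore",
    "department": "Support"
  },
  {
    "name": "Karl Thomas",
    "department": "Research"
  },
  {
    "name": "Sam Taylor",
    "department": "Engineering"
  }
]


Counting 'department' values across 10 records:

  Research: 3 ###
  Operations: 2 ##
  Design: 1 #
  Finance: 1 #
  Marketing: 1 #
  Support: 1 #
  Engineering: 1 #

Most common: Research (3 times)

Research (3 times)


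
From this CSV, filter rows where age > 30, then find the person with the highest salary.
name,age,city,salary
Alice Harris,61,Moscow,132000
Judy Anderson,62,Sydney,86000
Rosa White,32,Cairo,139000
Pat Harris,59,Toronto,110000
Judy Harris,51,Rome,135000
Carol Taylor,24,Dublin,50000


Filter: age > 30
Sort by: salary (descending)

Filtered records (5):
  Rosa White, age 32, salary $139000
  Judy Harris, age 51, salary $135000
  Alice Harris, age 61, salary $132000
  Pat Harris, age 59, salary $110000
  Judy Anderson, age 62, salary $86000

Highest salary: Rosa White ($139000)

Rosa White


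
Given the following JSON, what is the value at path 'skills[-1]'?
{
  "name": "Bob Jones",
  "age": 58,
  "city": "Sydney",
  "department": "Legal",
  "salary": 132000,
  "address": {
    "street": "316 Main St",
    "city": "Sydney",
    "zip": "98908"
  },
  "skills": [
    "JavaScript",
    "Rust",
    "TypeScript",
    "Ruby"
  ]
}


Query: skills[-1]
Path: skills -> last element
Value: Ruby

Ruby


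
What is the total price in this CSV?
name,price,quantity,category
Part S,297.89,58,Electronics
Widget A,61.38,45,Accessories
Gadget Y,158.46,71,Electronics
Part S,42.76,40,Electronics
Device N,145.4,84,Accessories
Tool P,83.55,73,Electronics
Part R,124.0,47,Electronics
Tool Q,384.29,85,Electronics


Computing total price:
Values: [297.89, 61.38, 158.46, 42.76, 145.4, 83.55, 124.0, 384.29]
Sum = 1297.73

1297.73


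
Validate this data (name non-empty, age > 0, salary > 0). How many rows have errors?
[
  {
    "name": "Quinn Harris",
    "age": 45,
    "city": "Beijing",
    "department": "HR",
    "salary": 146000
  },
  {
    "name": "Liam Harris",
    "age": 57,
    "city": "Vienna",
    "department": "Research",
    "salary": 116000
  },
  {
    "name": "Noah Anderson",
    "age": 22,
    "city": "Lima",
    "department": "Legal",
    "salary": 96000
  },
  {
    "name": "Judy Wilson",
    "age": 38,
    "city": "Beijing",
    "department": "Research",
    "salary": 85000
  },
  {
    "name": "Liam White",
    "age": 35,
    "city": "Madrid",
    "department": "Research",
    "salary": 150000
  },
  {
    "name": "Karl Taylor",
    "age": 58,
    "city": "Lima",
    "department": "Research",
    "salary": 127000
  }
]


Validating 6 records:
Rules: name non-empty, age > 0, salary > 0

  Row 1 (Quinn Harris): OK
  Row 2 (Liam Harris): OK
  Row 3 (Noah Anderson): OK
  Row 4 (Judy Wilson): OK
  Row 5 (Liam White): OK
  Row 6 (Karl Taylor): OK

Total errors: 0

0 errors


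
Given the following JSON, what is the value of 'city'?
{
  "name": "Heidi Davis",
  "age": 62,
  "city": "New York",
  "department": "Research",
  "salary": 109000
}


Looking up field 'city'
Value: New York

New York


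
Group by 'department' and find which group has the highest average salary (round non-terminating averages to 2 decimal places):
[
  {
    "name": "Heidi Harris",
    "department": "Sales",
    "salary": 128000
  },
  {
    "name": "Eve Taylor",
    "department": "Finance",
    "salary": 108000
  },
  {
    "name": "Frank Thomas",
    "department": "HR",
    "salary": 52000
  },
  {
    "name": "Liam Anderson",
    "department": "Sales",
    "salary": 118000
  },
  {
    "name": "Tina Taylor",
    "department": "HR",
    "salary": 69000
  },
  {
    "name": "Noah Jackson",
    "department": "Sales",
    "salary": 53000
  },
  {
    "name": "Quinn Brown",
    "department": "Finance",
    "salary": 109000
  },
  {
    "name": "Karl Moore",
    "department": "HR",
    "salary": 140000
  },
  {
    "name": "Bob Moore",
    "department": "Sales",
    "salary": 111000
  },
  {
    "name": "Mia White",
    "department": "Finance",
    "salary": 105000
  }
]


Group by: department

Groups:
  Finance: 3 people, avg salary = 322000/3 ≈ $107333.33
  HR: 3 people, avg salary = 261000/3 = $87000
  Sales: 4 people, avg salary = 410000/4 = $102500

Highest average salary: Finance (≈$107333.33)

Finance (≈$107333.33)


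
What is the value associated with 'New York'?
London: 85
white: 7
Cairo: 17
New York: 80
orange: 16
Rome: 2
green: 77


Looking up key 'New York'
Value: 80

80


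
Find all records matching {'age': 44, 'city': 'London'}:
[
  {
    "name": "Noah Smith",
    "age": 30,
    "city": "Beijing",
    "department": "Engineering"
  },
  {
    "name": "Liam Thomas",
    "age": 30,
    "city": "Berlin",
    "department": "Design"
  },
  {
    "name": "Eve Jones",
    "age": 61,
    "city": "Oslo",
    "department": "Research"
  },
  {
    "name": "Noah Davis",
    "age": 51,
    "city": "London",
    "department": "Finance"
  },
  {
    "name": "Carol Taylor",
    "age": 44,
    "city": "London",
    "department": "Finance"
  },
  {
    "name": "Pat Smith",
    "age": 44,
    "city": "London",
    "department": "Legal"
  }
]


Search criteria: {'age': 44, 'city': 'London'}

Checking 6 records:
  Noah Smith: {age: 30, city: Beijing}
  Liam Thomas: {age: 30, city: Berlin}
  Eve Jones: {age: 61, city: Oslo}
  Noah Davis: {age: 51, city: London}
  Carol Taylor: {age: 44, city: London} <-- MATCH
  Pat Smith: {age: 44, city: London} <-- MATCH

Matches: ["Carol Taylor", "Pat Smith"]

["Carol Taylor", "Pat Smith"]


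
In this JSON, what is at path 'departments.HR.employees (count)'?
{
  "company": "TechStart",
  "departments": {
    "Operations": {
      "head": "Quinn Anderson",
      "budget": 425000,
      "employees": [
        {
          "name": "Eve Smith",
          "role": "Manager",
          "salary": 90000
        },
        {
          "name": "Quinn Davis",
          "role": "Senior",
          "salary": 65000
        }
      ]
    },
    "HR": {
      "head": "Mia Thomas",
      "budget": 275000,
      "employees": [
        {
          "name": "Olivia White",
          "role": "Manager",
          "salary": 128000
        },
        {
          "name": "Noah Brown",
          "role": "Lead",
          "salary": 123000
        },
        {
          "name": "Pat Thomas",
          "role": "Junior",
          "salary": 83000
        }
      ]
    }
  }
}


Path: departments.HR.employees (count)

Navigate:
  -> departments
  -> HR
  -> employees (array, length 3)

3


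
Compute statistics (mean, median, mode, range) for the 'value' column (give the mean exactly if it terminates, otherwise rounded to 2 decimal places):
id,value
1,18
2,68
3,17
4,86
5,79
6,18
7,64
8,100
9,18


Data: [18, 68, 17, 86, 79, 18, 64, 100, 18]
Count: 9
Sum: 468
Mean: 468/9 = 52
Sorted: [17, 18, 18, 18, 64, 68, 79, 86, 100]
Median: 64.0
Mode: 18 (3 times)
Range: 100 - 17 = 83
Min: 17, Max: 100

mean=52, median=64.0, mode=18, range=83


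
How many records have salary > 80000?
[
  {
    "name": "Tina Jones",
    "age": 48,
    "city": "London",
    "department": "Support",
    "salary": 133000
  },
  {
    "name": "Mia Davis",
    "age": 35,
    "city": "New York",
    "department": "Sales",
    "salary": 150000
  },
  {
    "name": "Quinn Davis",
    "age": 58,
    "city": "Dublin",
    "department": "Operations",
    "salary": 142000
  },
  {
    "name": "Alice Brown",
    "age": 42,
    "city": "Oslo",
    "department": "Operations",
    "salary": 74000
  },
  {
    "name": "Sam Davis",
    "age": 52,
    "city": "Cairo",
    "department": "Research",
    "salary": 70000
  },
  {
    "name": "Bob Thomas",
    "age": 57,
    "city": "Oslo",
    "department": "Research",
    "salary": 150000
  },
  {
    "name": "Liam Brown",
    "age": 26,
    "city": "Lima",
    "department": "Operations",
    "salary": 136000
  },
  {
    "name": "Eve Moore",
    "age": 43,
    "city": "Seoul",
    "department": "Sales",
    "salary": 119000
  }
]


Data: 8 records
Condition: salary > 80000

Checking each record:
  Tina Jones: 133000 MATCH
  Mia Davis: 150000 MATCH
  Quinn Davis: 142000 MATCH
  Alice Brown: 74000
  Sam Davis: 70000
  Bob Thomas: 150000 MATCH
  Liam Brown: 136000 MATCH
  Eve Moore: 119000 MATCH

Count: 6

6


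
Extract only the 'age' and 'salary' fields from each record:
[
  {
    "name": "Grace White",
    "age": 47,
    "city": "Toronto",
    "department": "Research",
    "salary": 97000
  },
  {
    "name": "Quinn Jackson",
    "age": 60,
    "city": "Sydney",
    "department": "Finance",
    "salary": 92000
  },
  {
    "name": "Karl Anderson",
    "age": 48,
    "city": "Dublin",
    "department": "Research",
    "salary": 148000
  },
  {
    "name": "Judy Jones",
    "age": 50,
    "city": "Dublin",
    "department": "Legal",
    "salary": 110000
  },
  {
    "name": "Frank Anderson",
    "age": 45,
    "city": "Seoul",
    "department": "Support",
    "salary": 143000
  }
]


Original: 5 records with fields: name, age, city, department, salary
Keep: ['age', 'salary']
Drop: ['name', 'city', 'department']
Result: 5 records, 2 fields each

[
  {
    "age": 47,
    "salary": 97000
  },
  {
    "age": 60,
    "salary": 92000
  },
  {
    "age": 48,
    "salary": 148000
  },
  {
    "age": 50,
    "salary": 110000
  },
  {
    "age": 45,
    "salary": 143000
  }
]


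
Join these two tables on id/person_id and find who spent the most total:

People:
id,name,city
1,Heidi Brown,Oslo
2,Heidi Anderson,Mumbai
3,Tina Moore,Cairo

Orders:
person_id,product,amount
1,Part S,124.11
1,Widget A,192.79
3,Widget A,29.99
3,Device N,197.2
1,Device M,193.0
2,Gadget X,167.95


Join on: people.id = orders.person_id

Joined rows:
  Heidi Brown (Oslo) bought Part S for $124.11
  Heidi Brown (Oslo) bought Widget A for $192.79
  Tina Moore (Cairo) bought Widget A for $29.99
  Tina Moore (Cairo) bought Device N for $197.2
  Heidi Brown (Oslo) bought Device M for $193.0
  Heidi Anderson (Mumbai) bought Gadget X for $167.95

Total per person:
  Heidi Brown: $509.90
  Tina Moore: $227.19
  Heidi Anderson: $167.95

Top spender: Heidi Brown ($509.90)

Heidi Brown ($509.90)


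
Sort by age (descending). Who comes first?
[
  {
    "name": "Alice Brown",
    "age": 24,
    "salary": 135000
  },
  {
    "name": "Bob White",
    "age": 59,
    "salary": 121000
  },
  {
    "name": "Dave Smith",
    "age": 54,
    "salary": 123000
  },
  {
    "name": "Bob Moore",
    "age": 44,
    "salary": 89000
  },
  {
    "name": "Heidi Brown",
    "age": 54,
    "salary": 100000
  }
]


Sort by: age (descending)

Sorted order:
  1. Bob White (age = 59)
  2. Dave Smith (age = 54)
  3. Heidi Brown (age = 54)
  4. Bob Moore (age = 44)
  5. Alice Brown (age = 24)

First: Bob White

Bob White


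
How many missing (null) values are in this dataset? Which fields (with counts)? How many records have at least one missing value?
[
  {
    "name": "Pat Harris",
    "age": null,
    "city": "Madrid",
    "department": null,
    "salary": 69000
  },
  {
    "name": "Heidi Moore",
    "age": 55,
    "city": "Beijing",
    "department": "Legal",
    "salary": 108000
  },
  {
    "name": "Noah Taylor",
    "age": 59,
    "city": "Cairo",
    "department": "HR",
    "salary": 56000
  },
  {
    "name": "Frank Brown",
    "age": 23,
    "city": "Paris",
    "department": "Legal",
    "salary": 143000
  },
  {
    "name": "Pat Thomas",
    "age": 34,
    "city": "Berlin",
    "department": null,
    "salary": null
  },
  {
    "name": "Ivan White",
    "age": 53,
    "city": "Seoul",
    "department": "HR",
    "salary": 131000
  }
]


Checking for missing (null) values in 6 records:

  Pat Harris: age, department
  Heidi Moore: complete
  Noah Taylor: complete
  Frank Brown: complete
  Pat Thomas: department, salary
  Ivan White: complete

Per field:
  name: 0 missing
  age: 1 missing
  city: 0 missing
  department: 2 missing
  salary: 1 missing

Total missing values: 4
Records with any missing: 2

4 missing values (age: 1, department: 2, salary: 1); 2 incomplete records


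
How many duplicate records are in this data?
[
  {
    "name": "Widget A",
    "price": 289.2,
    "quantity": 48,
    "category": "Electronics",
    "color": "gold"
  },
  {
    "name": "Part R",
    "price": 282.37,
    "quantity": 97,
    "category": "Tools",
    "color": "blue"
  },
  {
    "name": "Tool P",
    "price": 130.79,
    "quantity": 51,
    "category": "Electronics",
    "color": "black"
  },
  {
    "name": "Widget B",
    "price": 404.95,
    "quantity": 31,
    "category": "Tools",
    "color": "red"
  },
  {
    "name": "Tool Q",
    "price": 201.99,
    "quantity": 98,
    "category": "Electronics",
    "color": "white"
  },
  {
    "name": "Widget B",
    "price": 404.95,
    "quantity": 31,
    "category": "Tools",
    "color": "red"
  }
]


Checking 6 records for duplicates:

  Row 1: Widget A ($289.2, qty 48)
  Row 2: Part R ($282.37, qty 97)
  Row 3: Tool P ($130.79, qty 51)
  Row 4: Widget B ($404.95, qty 31)
  Row 5: Tool Q ($201.99, qty 98)
  Row 6: Widget B ($404.95, qty 31) <-- DUPLICATE

Duplicates found: 1
Unique records: 5

1 duplicates, 5 unique


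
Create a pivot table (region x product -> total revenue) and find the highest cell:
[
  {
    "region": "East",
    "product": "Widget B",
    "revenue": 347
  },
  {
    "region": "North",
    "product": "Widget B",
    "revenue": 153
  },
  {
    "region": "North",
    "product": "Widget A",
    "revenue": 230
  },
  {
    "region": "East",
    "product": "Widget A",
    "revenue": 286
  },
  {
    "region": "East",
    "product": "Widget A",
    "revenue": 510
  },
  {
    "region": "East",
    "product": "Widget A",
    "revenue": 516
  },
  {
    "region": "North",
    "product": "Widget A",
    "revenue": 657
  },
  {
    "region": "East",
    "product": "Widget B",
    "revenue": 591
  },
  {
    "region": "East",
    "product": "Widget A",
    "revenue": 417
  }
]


Pivot: region (rows) x product (columns) -> total revenue

     Widget A      Widget B    
East          1729           938  
North          887           153  

Highest: East / Widget A = $1729

East / Widget A = $1729


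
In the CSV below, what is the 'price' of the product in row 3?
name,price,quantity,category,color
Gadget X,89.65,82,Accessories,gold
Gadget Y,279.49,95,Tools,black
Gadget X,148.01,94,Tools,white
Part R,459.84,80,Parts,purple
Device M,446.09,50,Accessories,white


Query: Row 3 ('Gadget X'), column 'price'
Value: 148.01

148.01


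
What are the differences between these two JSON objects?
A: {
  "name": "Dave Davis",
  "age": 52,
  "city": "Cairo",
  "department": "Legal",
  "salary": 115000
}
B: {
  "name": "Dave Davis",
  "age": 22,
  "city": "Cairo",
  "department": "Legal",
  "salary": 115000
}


Comparing each field (in key order):
  name: same
  age: DIFFERENT
  city: same
  department: same
  salary: same
Differences:
  age: 52 -> 22

1 field(s) changed

1 change: age


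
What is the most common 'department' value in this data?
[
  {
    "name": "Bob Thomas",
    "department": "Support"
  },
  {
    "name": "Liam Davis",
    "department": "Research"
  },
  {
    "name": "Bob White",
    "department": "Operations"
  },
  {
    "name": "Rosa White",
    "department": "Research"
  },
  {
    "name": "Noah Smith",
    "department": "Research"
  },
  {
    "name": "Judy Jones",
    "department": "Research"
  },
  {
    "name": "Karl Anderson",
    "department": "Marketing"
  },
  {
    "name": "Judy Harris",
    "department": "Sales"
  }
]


Counting 'department' values across 8 records:

  Research: 4 ####
  Support: 1 #
  Operations: 1 #
  Marketing: 1 #
  Sales: 1 #

Most common: Research (4 times)

Research (4 times)


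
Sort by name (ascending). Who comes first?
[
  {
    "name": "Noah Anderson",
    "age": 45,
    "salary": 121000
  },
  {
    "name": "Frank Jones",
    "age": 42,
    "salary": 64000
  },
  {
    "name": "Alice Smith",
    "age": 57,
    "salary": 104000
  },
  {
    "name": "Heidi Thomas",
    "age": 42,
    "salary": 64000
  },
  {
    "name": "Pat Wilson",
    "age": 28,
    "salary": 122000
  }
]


Sort by: name (ascending)

Sorted order:
  1. Alice Smith (name = Alice Smith)
  2. Frank Jones (name = Frank Jones)
  3. Heidi Thomas (name = Heidi Thomas)
  4. Noah Anderson (name = Noah Anderson)
  5. Pat Wilson (name = Pat Wilson)

First: Alice Smith

Alice Smith


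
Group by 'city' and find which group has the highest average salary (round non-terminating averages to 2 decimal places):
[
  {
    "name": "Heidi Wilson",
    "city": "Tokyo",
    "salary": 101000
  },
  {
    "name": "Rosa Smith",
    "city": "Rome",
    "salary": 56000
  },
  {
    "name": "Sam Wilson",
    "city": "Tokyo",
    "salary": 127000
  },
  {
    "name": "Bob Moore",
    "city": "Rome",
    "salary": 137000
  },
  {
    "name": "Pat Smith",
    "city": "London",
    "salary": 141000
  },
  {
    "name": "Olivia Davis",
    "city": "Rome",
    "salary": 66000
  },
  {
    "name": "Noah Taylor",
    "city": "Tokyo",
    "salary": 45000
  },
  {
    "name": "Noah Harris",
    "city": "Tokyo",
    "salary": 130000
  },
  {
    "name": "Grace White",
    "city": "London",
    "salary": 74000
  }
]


Group by: city

Groups:
  London: 2 people, avg salary = 215000/2 = $107500
  Rome: 3 people, avg salary = 259000/3 ≈ $86333.33
  Tokyo: 4 people, avg salary = 403000/4 = $100750

Highest average salary: London ($107500)

London ($107500)


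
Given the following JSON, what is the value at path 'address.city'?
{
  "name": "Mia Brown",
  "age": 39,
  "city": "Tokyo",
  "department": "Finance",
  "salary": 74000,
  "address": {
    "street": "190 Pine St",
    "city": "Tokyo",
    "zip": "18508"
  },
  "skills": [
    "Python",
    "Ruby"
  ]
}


Query: address.city
Path: address -> city
Value: Tokyo

Tokyo


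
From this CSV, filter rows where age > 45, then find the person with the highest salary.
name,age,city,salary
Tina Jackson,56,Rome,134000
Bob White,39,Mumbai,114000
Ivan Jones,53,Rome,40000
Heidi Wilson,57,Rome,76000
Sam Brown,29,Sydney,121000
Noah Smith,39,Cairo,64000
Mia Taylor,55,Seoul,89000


Filter: age > 45
Sort by: salary (descending)

Filtered records (4):
  Tina Jackson, age 56, salary $134000
  Mia Taylor, age 55, salary $89000
  Heidi Wilson, age 57, salary $76000
  Ivan Jones, age 53, salary $40000

Highest salary: Tina Jackson ($134000)

Tina Jackson


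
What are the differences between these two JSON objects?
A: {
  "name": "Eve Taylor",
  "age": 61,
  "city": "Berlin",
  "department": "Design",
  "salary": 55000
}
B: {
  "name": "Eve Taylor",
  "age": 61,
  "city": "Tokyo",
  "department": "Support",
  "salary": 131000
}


Comparing each field (in key order):
  name: same
  age: same
  city: DIFFERENT
  department: DIFFERENT
  salary: DIFFERENT
Differences:
  city: Berlin -> Tokyo
  department: Design -> Support
  salary: 55000 -> 131000

3 field(s) changed

3 changes: city, department, salary


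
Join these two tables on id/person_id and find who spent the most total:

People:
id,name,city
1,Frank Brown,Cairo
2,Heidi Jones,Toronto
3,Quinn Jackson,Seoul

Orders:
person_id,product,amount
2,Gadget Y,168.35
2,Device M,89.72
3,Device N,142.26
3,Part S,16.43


Join on: people.id = orders.person_id

Joined rows:
  Heidi Jones (Toronto) bought Gadget Y for $168.35
  Heidi Jones (Toronto) bought Device M for $89.72
  Quinn Jackson (Seoul) bought Device N for $142.26
  Quinn Jackson (Seoul) bought Part S for $16.43

Total per person:
  Heidi Jones: $258.07
  Quinn Jackson: $158.69

Top spender: Heidi Jones ($258.07)

Heidi Jones ($258.07)


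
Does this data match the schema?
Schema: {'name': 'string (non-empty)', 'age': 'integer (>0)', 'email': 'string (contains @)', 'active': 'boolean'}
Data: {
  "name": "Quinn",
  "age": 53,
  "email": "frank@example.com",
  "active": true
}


Validating each field against schema:
  name: OK (non-empty string)
  age: OK (positive integer)
  email: OK (string with @)
  active: OK (boolean)

Result: VALID

VALID


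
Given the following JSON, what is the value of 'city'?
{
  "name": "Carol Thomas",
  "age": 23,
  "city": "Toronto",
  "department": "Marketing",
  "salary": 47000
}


Looking up field 'city'
Value: Toronto

Toronto


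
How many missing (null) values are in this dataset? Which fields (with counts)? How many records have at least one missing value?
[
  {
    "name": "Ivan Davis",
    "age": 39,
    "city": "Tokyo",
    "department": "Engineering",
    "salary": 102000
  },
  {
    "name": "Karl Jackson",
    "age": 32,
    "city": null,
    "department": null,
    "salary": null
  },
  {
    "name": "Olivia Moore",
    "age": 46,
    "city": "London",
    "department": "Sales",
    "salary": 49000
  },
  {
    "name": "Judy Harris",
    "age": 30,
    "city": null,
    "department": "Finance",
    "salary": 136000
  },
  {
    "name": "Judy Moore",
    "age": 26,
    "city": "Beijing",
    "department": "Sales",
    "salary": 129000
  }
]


Checking for missing (null) values in 5 records:

  Ivan Davis: complete
  Karl Jackson: city, department, salary
  Olivia Moore: complete
  Judy Harris: city
  Judy Moore: complete

Per field:
  name: 0 missing
  age: 0 missing
  city: 2 missing
  department: 1 missing
  salary: 1 missing

Total missing values: 4
Records with any missing: 2

4 missing values (city: 2, department: 1, salary: 1); 2 incomplete records


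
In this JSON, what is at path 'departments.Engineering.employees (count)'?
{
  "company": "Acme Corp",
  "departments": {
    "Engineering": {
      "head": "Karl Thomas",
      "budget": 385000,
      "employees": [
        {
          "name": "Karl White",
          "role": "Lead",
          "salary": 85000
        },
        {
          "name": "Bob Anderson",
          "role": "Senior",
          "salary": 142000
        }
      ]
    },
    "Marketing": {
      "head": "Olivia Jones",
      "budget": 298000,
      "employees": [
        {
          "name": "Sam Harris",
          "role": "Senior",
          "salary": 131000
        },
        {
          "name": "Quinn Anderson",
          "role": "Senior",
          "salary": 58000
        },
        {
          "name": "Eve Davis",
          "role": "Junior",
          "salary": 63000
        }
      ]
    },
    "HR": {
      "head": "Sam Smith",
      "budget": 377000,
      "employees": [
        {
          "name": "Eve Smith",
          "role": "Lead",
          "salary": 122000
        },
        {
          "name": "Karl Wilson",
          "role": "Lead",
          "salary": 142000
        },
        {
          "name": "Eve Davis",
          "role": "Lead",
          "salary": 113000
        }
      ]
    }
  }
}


Path: departments.Engineering.employees (count)

Navigate:
  -> departments
  -> Engineering
  -> employees (array, length 2)

2


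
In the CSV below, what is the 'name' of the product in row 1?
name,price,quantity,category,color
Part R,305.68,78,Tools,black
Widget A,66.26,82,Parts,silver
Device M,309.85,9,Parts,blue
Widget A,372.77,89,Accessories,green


Query: Row 1 ('Part R'), column 'name'
Value: Part R

Part R


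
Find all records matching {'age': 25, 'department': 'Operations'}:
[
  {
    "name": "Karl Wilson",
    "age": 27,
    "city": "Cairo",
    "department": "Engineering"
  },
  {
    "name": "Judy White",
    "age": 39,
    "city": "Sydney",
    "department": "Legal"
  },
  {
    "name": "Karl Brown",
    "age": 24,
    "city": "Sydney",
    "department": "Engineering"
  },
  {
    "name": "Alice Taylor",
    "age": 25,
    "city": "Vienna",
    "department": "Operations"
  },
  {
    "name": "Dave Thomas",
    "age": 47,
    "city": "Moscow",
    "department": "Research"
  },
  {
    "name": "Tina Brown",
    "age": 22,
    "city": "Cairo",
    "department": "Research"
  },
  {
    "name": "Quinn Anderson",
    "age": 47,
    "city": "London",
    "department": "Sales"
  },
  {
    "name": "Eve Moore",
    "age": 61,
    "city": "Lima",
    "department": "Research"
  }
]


Search criteria: {'age': 25, 'department': 'Operations'}

Checking 8 records:
  Karl Wilson: {age: 27, department: Engineering}
  Judy White: {age: 39, department: Legal}
  Karl Brown: {age: 24, department: Engineering}
  Alice Taylor: {age: 25, department: Operations} <-- MATCH
  Dave Thomas: {age: 47, department: Research}
  Tina Brown: {age: 22, department: Research}
  Quinn Anderson: {age: 47, department: Sales}
  Eve Moore: {age: 61, department: Research}

Matches: ["Alice Taylor"]

["Alice Taylor"]


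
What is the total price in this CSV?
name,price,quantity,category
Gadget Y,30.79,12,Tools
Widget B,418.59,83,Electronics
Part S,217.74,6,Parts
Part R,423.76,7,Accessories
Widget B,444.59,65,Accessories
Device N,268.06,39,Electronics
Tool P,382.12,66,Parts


Computing total price:
Values: [30.79, 418.59, 217.74, 423.76, 444.59, 268.06, 382.12]
Sum = 2185.65

2185.65


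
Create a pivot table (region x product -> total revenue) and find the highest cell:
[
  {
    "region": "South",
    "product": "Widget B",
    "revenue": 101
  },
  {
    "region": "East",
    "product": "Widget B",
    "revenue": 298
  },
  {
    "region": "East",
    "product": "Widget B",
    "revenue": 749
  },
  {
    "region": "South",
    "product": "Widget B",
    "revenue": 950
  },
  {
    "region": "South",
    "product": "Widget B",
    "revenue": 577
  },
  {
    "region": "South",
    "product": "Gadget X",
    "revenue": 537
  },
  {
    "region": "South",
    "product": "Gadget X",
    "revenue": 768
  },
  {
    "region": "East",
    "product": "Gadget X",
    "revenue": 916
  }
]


Pivot: region (rows) x product (columns) -> total revenue

     Gadget X      Widget B    
East           916          1047  
South         1305          1628  

Highest: South / Widget B = $1628

South / Widget B = $1628


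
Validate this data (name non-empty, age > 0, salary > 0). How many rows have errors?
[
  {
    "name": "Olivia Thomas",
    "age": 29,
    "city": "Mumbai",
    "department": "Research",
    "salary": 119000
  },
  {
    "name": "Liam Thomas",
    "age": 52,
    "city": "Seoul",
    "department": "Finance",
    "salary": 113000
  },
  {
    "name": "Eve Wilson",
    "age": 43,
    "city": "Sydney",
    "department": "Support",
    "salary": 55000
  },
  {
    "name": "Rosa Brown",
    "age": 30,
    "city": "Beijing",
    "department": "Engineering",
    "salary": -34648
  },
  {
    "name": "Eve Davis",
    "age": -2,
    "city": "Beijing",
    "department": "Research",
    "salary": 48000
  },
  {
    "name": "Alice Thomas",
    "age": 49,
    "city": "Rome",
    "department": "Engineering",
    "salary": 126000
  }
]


Validating 6 records:
Rules: name non-empty, age > 0, salary > 0

  Row 1 (Olivia Thomas): OK
  Row 2 (Liam Thomas): OK
  Row 3 (Eve Wilson): OK
  Row 4 (Rosa Brown): negative salary: -34648
  Row 5 (Eve Davis): negative age: -2
  Row 6 (Alice Thomas): OK

Total errors: 2

2 errors


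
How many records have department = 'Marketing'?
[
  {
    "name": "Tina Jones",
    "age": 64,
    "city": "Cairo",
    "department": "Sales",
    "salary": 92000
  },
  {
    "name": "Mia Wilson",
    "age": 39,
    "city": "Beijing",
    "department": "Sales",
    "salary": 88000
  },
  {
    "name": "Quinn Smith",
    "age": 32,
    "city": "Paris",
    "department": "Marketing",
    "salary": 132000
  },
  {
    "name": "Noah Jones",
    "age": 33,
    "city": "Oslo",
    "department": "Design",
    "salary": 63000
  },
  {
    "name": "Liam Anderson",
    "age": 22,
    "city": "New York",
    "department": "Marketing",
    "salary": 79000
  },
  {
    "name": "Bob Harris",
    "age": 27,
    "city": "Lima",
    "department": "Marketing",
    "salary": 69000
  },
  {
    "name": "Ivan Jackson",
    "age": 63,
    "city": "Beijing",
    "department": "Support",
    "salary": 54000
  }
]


Data: 7 records
Condition: department = 'Marketing'

Checking each record:
  Tina Jones: Sales
  Mia Wilson: Sales
  Quinn Smith: Marketing MATCH
  Noah Jones: Design
  Liam Anderson: Marketing MATCH
  Bob Harris: Marketing MATCH
  Ivan Jackson: Support

Count: 3

3


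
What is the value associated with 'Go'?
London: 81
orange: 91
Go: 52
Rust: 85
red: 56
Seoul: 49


Looking up key 'Go'
Value: 52

52


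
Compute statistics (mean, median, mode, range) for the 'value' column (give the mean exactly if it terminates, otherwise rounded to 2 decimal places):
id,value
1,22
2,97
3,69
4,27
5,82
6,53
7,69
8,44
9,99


Data: [22, 97, 69, 27, 82, 53, 69, 44, 99]
Count: 9
Sum: 562
Mean: 562/9 ≈ 62.44 (rounded to 2 decimal places)
Sorted: [22, 27, 44, 53, 69, 69, 82, 97, 99]
Median: 69.0
Mode: 69 (2 times)
Range: 99 - 22 = 77
Min: 22, Max: 99

mean≈62.44, median=69.0, mode=69, range=77


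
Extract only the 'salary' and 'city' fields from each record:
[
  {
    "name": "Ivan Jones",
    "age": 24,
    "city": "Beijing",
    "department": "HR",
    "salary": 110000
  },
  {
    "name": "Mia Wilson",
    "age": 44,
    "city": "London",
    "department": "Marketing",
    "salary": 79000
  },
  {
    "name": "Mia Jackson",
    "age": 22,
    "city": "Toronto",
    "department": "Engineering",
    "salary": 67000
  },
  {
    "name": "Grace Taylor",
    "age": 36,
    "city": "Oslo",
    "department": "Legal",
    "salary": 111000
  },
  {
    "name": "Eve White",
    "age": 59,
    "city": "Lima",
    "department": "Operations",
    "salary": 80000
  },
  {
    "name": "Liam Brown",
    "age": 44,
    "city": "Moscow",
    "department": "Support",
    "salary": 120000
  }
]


Original: 6 records with fields: name, age, city, department, salary
Keep: ['salary', 'city']
Drop: ['name', 'age', 'department']
Result: 6 records, 2 fields each

[
  {
    "salary": 110000,
    "city": "Beijing"
  },
  {
    "salary": 79000,
    "city": "London"
  },
  {
    "salary": 67000,
    "city": "Toronto"
  },
  {
    "salary": 111000,
    "city": "Oslo"
  },
  {
    "salary": 80000,
    "city": "Lima"
  },
  {
    "salary": 120000,
    "city": "Moscow"
  }
]


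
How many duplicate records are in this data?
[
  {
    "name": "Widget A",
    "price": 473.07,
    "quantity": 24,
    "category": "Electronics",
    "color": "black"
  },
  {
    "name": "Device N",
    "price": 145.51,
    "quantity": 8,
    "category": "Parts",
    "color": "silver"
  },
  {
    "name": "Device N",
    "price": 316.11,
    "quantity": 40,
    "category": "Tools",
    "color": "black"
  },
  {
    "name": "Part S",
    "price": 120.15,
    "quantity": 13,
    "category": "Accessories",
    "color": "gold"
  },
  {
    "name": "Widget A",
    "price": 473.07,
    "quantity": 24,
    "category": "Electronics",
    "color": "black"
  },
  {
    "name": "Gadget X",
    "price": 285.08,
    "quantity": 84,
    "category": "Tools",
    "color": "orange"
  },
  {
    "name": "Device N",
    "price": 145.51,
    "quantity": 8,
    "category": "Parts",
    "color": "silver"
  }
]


Checking 7 records for duplicates:

  Row 1: Widget A ($473.07, qty 24)
  Row 2: Device N ($145.51, qty 8)
  Row 3: Device N ($316.11, qty 40)
  Row 4: Part S ($120.15, qty 13)
  Row 5: Widget A ($473.07, qty 24) <-- DUPLICATE
  Row 6: Gadget X ($285.08, qty 84)
  Row 7: Device N ($145.51, qty 8) <-- DUPLICATE

Duplicates found: 2
Unique records: 5

2 duplicates, 5 unique


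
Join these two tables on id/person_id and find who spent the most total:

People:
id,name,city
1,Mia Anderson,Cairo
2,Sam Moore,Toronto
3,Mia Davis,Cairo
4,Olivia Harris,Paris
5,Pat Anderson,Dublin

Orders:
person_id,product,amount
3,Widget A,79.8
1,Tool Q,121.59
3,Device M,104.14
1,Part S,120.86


Join on: people.id = orders.person_id

Joined rows:
  Mia Davis (Cairo) bought Widget A for $79.8
  Mia Anderson (Cairo) bought Tool Q for $121.59
  Mia Davis (Cairo) bought Device M for $104.14
  Mia Anderson (Cairo) bought Part S for $120.86

Total per person:
  Mia Anderson: $242.45
  Mia Davis: $183.94

Top spender: Mia Anderson ($242.45)

Mia Anderson ($242.45)
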